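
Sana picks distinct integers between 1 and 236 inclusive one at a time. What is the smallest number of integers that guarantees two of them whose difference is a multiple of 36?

37

Integers whose pairwise differences are multiples of 36 are exactly those sharing a remainder mod 36. The 36 residue classes mod 36 are the pigeonholes.
With 36 integers one could put 1 in each residue class and have no class reach 2.
The 37th integer pushes some class to 2, so 36·1 + 1 = 37.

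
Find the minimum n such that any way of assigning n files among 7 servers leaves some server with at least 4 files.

With 21 files one could put exactly 3 in each of the 7 servers, and no server would reach 4.
One more file must land in a server that already has 3, giving it 4.
So 7 × 3 + 1 = 22 files are required.

22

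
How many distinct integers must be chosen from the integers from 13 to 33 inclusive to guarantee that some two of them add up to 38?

16

A set avoiding the sum 38 can contain at most one of each pair {x, 38−x}, plus the 9 elements whose complement lies outside the range or equal to its own complement.
The integers 19, …, 33 (15 of them) are such a set: any two sum to at least 19+20 = 39 > 38.
By the pigeonhole principle, any 16th integer completes one of the 6 pairs, so 16 choices force a sum of 38.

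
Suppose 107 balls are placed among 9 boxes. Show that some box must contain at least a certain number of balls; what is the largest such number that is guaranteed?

12

The 9 boxes are the holes and the 107 balls are the pigeons.
If every box held at most 11 balls, the total would be at most 9 × 11 = 99, which is less than 107.
So some box holds at least ⌈107/9⌉ = 12 balls.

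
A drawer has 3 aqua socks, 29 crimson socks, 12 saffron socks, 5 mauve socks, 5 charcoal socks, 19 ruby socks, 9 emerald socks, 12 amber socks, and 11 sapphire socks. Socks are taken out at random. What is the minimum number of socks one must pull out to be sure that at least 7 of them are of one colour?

50

An adversary could hand out at most 6 socks per colour (aqua, mauve, charcoal run out sooner): 3 + 6 + 6 + 5 + 5 + 6 + 6 + 6 + 6 = 49 socks and still no colour has 7.
Pigeonhole: one more sock lands in a colour already at 6, so 50 draws are enough and 49 are not.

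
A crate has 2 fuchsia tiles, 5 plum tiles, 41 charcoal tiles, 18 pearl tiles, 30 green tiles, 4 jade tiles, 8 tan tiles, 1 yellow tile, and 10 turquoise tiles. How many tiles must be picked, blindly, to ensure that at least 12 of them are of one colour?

By pigeonhole, the 9 colours are the holes; the tiles drawn are the pigeons.
To avoid 12 of any one colour, the worst case takes at most 11 of each colour, or every tile of a colour that has fewer than 11.
That gives 2 + 5 + 11 + 11 + 11 + 4 + 8 + 1 + 10 = 63 tiles with no colour reaching 12.
The next tile forces some colour to 12, so 63 + 1 = 64.

64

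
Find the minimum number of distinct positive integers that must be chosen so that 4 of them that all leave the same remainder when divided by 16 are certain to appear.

Pigeonhole: the 16 residue classes mod 16 are the pigeonholes.
With 48 integers one could put 3 in each residue class and have no class reach 4.
The 49th integer pushes some class to 4, so 16·3 + 1 = 49.

49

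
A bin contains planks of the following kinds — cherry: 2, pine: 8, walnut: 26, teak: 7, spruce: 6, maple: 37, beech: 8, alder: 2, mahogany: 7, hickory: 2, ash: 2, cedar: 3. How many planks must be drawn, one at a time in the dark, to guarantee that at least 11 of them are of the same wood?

68

By the pigeonhole principle, the 12 woods are the holes; the planks drawn are the pigeons.
To avoid 11 of any one wood, the worst case takes at most 10 of each wood, or every plank of a wood that has fewer than 10.
That gives 2 + 8 + 10 + 7 + 6 + 10 + 8 + 2 + 7 + 2 + 2 + 3 = 67 planks with no wood reaching 11.
The next plank forces some wood to 11, so 67 + 1 = 68.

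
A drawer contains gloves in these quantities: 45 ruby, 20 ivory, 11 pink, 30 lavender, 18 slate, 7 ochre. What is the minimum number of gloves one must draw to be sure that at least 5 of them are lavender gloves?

106

In the worst case for collecting lavender gloves, every non-lavender glove comes out first.
There are 45 + 20 + 11 + 18 + 7 = 101 non-lavender gloves altogether.
After those, each further glove must be lavender, so 101 + 5 = 106 draws guarantee 5 lavender gloves.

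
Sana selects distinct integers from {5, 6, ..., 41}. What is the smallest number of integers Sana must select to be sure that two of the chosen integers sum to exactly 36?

25

Group the elements by complementary pair {x, 36−x}: {5,31}, {6,30}, {7,29}, …, giving 13 two-element pairs, the single value 18 (it cannot pair with itself since the integers are distinct), and 10 integers whose partner 36−x falls outside [5,41].
Pigeonhole: treating each of those 24 groups as a pigeonhole, one can pick one integer per group — 24 integers — with no two summing to 36.
The 25th integer lands in an occupied pair, forcing a sum of 36.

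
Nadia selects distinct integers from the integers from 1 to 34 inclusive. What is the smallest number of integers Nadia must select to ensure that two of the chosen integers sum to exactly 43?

Two chosen integers sum to 43 exactly when both halves of some pair {x, 43−x} with 9 ≤ x ≤ 43−x ≤ 34 are chosen — 13 such pairs.
The remaining 8 elements (those with no distinct partner in range) can never complete a 43-sum, so the worst case takes all of them and one from each pair: 8 + 13 = 21.
Pigeonhole: the 22nd integer has to be the second member of some pair, so 21 + 1 = 22.

22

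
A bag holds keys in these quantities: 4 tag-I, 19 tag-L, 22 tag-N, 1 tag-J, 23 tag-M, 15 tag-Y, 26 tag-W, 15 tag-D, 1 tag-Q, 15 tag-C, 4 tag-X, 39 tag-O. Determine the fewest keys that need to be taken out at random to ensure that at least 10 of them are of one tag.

83

Put each drawn key into a box by tag. The largest draw with every box below 10 takes min(count, 9) from each tag; tags with fewer than 9 contribute all they have.
Σ min(cᵢ, 9) = 4 + 9 + 9 + 1 + 9 + 9 + 9 + 9 + 1 + 9 + 4 + 9 = 82.
Draw number 82 + 1 = 83 must push one box to 10.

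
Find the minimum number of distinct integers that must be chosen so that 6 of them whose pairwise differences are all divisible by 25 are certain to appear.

Integers whose pairwise differences are multiples of 25 are exactly those sharing a remainder mod 25. By pigeonhole, the 25 residue classes mod 25 are the pigeonholes.
With 125 integers one could put 5 in each residue class and have no class reach 6.
The 126th integer pushes some class to 6, so 25·5 + 1 = 126.

126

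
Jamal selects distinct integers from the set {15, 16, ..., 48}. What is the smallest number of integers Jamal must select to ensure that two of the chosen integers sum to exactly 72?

A set avoiding the sum 72 can contain at most one of each pair {x, 72−x}, plus the 10 elements whose complement lies outside the range or equal to its own complement.
The integers 15, …, 36 (22 of them) are such a set: any two sum to at least 15+16 = 31 and at most 35+36 = 71 < 72.
By pigeonhole, any 23rd integer completes one of the 12 pairs, so 23 choices force a sum of 72.

23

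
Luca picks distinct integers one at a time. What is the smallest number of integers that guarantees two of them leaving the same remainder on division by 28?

By pigeonhole, the 28 residue classes mod 28 are the pigeonholes.
With 28 integers one could put 1 in each residue class and have no class reach 2.
The 29th integer pushes some class to 2, so 28·1 + 1 = 29.

29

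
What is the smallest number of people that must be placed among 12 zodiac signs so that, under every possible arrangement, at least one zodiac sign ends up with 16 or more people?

With 180 people one could put exactly 15 in each of the 12 zodiac signs, and no zodiac sign would reach 16.
One more person must land in a zodiac sign that already has 15, giving it 16.
So 12 × 15 + 1 = 181 people are required.

181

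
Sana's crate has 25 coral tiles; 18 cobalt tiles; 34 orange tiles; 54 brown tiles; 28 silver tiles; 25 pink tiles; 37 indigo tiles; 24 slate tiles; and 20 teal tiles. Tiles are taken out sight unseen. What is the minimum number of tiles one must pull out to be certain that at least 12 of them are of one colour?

The 9 colours are the holes; the tiles drawn are the pigeons.
To avoid 12 of any one colour, the worst case takes at most 11 of each colour.
That gives 11 + 11 + 11 + 11 + 11 + 11 + 11 + 11 + 11 = 99 tiles with no colour reaching 12.
The next tile forces some colour to 12, so 99 + 1 = 100.

100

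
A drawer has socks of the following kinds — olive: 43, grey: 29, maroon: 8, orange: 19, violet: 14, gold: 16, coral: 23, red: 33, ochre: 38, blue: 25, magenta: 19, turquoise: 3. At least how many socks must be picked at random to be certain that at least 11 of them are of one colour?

By pigeonhole, put each drawn sock into a box by colour. The largest draw with every box below 11 takes min(count, 10) from each colour; colours with fewer than 10 contribute all they have.
Σ min(cᵢ, 10) = 10 + 10 + 8 + 10 + 10 + 10 + 10 + 10 + 10 + 10 + 10 + 3 = 111.
Draw number 111 + 1 = 112 must push one box to 11.

112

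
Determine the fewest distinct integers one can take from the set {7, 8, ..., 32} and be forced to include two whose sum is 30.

19

A set avoiding the sum 30 can contain at most one of each pair {x, 30−x}, plus the 10 elements whose complement lies outside the range or equal to its own complement.
The integers 15, …, 32 (18 of them) are such a set: any two sum to at least 15+16 = 31 > 30.
Pigeonhole: any 19th integer completes one of the 8 pairs, so 19 choices force a sum of 30.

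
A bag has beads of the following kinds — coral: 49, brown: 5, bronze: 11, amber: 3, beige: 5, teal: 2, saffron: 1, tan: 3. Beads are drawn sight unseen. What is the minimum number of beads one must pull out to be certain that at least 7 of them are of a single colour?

32

The 8 colours are the holes; the beads drawn are the pigeons.
To avoid 7 of any one colour, the worst case takes at most 6 of each colour, or every bead of a colour that has fewer than 6.
That gives 6 + 5 + 6 + 3 + 5 + 2 + 1 + 3 = 31 beads with no colour reaching 7.
The next bead forces some colour to 7, so 31 + 1 = 32.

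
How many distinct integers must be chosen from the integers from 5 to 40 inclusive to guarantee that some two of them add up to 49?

21

A set avoiding the sum 49 can contain at most one of each pair {x, 49−x}, plus the 4 elements whose complement lies outside the range.
The integers 5, …, 24 (20 of them) are such a set: any two sum to at least 5+6 = 11 and at most 23+24 = 47 < 49.
By the pigeonhole principle, any 21st integer completes one of the 16 pairs, so 21 choices force a sum of 49.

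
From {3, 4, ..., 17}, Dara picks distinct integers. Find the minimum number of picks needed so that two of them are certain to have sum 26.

12

Two chosen integers sum to 26 exactly when both halves of some pair {x, 26−x} with 9 ≤ x ≤ 26−x ≤ 17 are chosen — 4 such pairs.
The remaining 7 elements (those with no distinct partner in range) can never complete a 26-sum, so the worst case takes all of them and one from each pair: 7 + 4 = 11.
The 12th integer has to be the second member of some pair, so 11 + 1 = 12.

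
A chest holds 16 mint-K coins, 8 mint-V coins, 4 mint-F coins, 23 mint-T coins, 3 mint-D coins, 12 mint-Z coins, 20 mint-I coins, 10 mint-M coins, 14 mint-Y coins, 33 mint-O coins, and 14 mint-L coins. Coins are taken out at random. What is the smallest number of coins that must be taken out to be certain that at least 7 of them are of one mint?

62

Pigeonhole: put each drawn coin into a box by mint. The largest draw with every box below 7 takes min(count, 6) from each mint; mints with fewer than 6 contribute all they have.
Σ min(cᵢ, 6) = 6 + 6 + 4 + 6 + 3 + 6 + 6 + 6 + 6 + 6 + 6 = 61.
Draw number 61 + 1 = 62 must push one box to 7.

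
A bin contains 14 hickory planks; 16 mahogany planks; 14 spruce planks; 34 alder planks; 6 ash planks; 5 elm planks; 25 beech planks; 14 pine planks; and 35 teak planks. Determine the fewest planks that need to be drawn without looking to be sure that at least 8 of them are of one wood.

61

By pigeonhole, the 9 woods are the holes; the planks drawn are the pigeons.
To avoid 8 of any one wood, the worst case takes at most 7 of each wood, or every plank of a wood that has fewer than 7.
That gives 7 + 7 + 7 + 7 + 6 + 5 + 7 + 7 + 7 = 60 planks with no wood reaching 8.
The next plank forces some wood to 8, so 60 + 1 = 61.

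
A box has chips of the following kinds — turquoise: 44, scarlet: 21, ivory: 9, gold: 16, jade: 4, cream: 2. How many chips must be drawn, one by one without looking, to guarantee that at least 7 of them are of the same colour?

31

An adversary could hand out at most 6 chips per colour (jade, cream run out sooner): 6 + 6 + 6 + 6 + 4 + 2 = 30 chips and still no colour has 7.
One more chip lands in a colour already at 6, so 31 draws are enough and 30 are not.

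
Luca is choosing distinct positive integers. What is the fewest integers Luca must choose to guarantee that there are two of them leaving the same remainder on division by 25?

26

By the pigeonhole principle, the 25 residue classes mod 25 are the pigeonholes.
With 25 integers one could put 1 in each residue class and have no class reach 2.
The 26th integer pushes some class to 2, so 25·1 + 1 = 26.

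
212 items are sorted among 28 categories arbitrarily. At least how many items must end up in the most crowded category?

By pigeonhole, the 28 categories are the holes and the 212 items are the pigeons.
If every category held at most 7 items, the total would be at most 28 × 7 = 196, which is less than 212.
So some category holds at least ⌈212/28⌉ = 8 items.

8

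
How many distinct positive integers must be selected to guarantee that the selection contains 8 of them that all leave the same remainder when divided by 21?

148

By pigeonhole, the 21 residue classes mod 21 are the pigeonholes.
With 147 integers one could put 7 in each residue class and have no class reach 8.
The 148th integer pushes some class to 8, so 21·7 + 1 = 148.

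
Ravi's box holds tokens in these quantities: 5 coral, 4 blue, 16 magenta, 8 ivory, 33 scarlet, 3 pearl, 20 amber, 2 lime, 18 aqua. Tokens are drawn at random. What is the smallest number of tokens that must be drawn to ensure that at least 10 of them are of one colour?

59

By pigeonhole, put each drawn token into a box by colour. The largest draw with every box below 10 takes min(count, 9) from each colour; colours with fewer than 9 contribute all they have.
Σ min(cᵢ, 9) = 5 + 4 + 9 + 8 + 9 + 3 + 9 + 2 + 9 = 58.
Draw number 58 + 1 = 59 must push one box to 10.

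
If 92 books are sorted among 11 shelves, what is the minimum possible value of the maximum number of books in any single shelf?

The 11 shelves are the holes and the 92 books are the pigeons.
If every shelf held at most 8 books, the total would be at most 11 × 8 = 88, which is less than 92.
So some shelf holds at least ⌈92/11⌉ = 9 books.

9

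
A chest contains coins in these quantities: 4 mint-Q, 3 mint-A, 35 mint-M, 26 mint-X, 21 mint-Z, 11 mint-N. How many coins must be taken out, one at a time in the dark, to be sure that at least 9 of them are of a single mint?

Put each drawn coin into a box by mint. The largest draw with every box below 9 takes min(count, 8) from each mint; mints with fewer than 8 contribute all they have.
Σ min(cᵢ, 8) = 4 + 3 + 8 + 8 + 8 + 8 = 39.
Draw number 39 + 1 = 40 must push one box to 9.

40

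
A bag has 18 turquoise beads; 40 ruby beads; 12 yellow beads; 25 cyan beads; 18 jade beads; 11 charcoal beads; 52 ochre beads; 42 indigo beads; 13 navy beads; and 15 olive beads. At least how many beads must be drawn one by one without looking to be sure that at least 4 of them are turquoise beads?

In the worst case for collecting turquoise beads, every non-turquoise bead comes out first.
There are 40 + 12 + 25 + 18 + 11 + 52 + 42 + 13 + 15 = 228 non-turquoise beads altogether.
After those, each further bead must be turquoise, so 228 + 4 = 232 draws guarantee 4 turquoise beads.

232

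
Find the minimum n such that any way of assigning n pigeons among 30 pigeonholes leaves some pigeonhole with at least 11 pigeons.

With 300 pigeons one could put exactly 10 in each of the 30 pigeonholes, and no pigeonhole would reach 11.
One more pigeon must land in a pigeonhole that already has 10, giving it 11.
So 30 × 10 + 1 = 301 pigeons are required.

301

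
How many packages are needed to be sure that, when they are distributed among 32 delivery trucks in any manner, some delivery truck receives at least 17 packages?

513

With 512 packages one could put exactly 16 in each of the 32 delivery trucks, and no delivery truck would reach 17.
Pigeonhole: one more package must land in a delivery truck that already has 16, giving it 17.
So 32 × 16 + 1 = 513 packages are required.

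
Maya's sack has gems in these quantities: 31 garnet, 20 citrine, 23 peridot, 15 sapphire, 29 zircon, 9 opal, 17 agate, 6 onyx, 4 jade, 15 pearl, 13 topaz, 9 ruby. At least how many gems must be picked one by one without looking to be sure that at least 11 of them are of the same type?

By pigeonhole, the 12 types are the holes; the gems drawn are the pigeons.
To avoid 11 of any one type, the worst case takes at most 10 of each type, or every gem of a type that has fewer than 10.
That gives 10 + 10 + 10 + 10 + 10 + 9 + 10 + 6 + 4 + 10 + 10 + 9 = 108 gems with no type reaching 11.
The next gem forces some type to 11, so 108 + 1 = 109.

109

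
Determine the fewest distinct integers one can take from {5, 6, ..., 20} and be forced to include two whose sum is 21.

Group the elements by complementary pair {x, 21−x}: {5,16}, {6,15}, {7,14}, …, giving 6 two-element pairs and 4 integers whose partner 21−x falls outside [5,20].
Treating each of those 10 groups as a pigeonhole, one can pick one integer per group — 10 integers — with no two summing to 21.
The 11th integer lands in an occupied pair, forcing a sum of 21.

11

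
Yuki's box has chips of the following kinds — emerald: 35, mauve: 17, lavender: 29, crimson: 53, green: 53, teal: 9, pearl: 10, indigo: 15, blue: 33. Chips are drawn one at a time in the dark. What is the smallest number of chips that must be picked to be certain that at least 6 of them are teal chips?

251

In the worst case for collecting teal chips, every non-teal chip comes out first.
There are 35 + 17 + 29 + 53 + 53 + 10 + 15 + 33 = 245 non-teal chips altogether.
After those, each further chip must be teal, so 245 + 6 = 251 draws guarantee 6 teal chips.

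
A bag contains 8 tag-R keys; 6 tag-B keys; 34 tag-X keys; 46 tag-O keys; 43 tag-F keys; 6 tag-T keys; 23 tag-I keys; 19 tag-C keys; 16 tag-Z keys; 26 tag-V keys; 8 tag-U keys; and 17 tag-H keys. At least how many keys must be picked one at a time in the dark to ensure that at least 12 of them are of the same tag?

117

Put each drawn key into a box by tag. The largest draw with every box below 12 takes min(count, 11) from each tag; tags with fewer than 11 contribute all they have.
Σ min(cᵢ, 11) = 8 + 6 + 11 + 11 + 11 + 6 + 11 + 11 + 11 + 11 + 8 + 11 = 116.
Draw number 116 + 1 = 117 must push one box to 12.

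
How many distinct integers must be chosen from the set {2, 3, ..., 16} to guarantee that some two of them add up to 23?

Group the elements by complementary pair {x, 23−x}: {7,16}, {8,15}, {9,14}, …, giving 5 two-element pairs and 5 integers whose partner 23−x falls outside [2,16].
By the pigeonhole principle, treating each of those 10 groups as a pigeonhole, one can pick one integer per group — 10 integers — with no two summing to 23.
The 11th integer lands in an occupied pair, forcing a sum of 23.

11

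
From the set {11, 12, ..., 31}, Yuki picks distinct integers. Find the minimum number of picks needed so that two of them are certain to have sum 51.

A set avoiding the sum 51 can contain at most one of each pair {x, 51−x}, plus the 9 elements whose complement lies outside the range.
The integers 11, …, 25 (15 of them) are such a set: any two sum to at least 11+12 = 23 and at most 24+25 = 49 < 51.
Any 16th integer completes one of the 6 pairs, so 16 choices force a sum of 51.

16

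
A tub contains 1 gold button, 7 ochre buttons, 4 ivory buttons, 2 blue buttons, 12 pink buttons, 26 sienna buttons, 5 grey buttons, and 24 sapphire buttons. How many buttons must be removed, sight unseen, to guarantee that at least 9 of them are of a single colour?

44

An adversary could hand out at most 8 buttons per colour (5 colours run out sooner): 1 + 7 + 4 + 2 + 8 + 8 + 5 + 8 = 43 buttons and still no colour has 9.
One more button lands in a colour already at 8, so 44 draws are enough and 43 are not.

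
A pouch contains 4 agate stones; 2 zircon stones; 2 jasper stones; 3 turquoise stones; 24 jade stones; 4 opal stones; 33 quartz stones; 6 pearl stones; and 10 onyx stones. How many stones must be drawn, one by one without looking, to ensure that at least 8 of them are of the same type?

43

An adversary could hand out at most 7 stones per type (6 types run out sooner): 4 + 2 + 2 + 3 + 7 + 4 + 7 + 6 + 7 = 42 stones and still no type has 8.
By pigeonhole, one more stone lands in a type already at 7, so 43 draws are enough and 42 are not.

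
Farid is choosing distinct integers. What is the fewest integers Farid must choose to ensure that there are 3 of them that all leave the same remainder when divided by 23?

The 23 residue classes mod 23 are the pigeonholes.
With 46 integers one could put 2 in each residue class and have no class reach 3.
The 47th integer pushes some class to 3, so 23·2 + 1 = 47.

47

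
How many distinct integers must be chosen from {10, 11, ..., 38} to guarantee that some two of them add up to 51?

17

Group the elements by complementary pair {x, 51−x}: {13,38}, {14,37}, {15,36}, …, giving 13 two-element pairs and 3 integers whose partner 51−x falls outside [10,38].
Treating each of those 16 groups as a pigeonhole, one can pick one integer per group — 16 integers — with no two summing to 51.
The 17th integer lands in an occupied pair, forcing a sum of 51.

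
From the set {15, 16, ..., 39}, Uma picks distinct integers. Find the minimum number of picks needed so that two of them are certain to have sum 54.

14

Two chosen integers sum to 54 exactly when both halves of some pair {x, 54−x} with 15 ≤ x ≤ 54−x ≤ 39 are chosen — 12 such pairs.
The remaining 1 element (those with no distinct partner in range) can never complete a 54-sum, so the worst case takes all of them and one from each pair: 1 + 12 = 13.
By the pigeonhole principle, the 14th integer has to be the second member of some pair, so 13 + 1 = 14.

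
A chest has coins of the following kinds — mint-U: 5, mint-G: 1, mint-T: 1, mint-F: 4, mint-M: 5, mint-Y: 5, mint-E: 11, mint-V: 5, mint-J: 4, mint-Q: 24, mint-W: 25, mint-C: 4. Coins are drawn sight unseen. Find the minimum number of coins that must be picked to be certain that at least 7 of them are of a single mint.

Put each drawn coin into a box by mint. The largest draw with every box below 7 takes min(count, 6) from each mint; mints with fewer than 6 contribute all they have.
Σ min(cᵢ, 6) = 5 + 1 + 1 + 4 + 5 + 5 + 6 + 5 + 4 + 6 + 6 + 4 = 52.
Draw number 52 + 1 = 53 must push one box to 7.

53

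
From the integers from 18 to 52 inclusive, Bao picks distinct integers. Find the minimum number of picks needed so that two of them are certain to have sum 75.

21

Group the elements by complementary pair {x, 75−x}: {23,52}, {24,51}, {25,50}, …, giving 15 two-element pairs and 5 integers whose partner 75−x falls outside [18,52].
By the pigeonhole principle, treating each of those 20 groups as a pigeonhole, one can pick one integer per group — 20 integers — with no two summing to 75.
The 21st integer lands in an occupied pair, forcing a sum of 75.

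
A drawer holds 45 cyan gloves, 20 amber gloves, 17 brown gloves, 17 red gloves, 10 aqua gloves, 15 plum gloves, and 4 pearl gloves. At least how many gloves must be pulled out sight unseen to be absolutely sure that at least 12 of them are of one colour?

An adversary could hand out at most 11 gloves per colour (aqua, pearl run out sooner): 11 + 11 + 11 + 11 + 10 + 11 + 4 = 69 gloves and still no colour has 12.
One more glove lands in a colour already at 11, so 70 draws are enough and 69 are not.

70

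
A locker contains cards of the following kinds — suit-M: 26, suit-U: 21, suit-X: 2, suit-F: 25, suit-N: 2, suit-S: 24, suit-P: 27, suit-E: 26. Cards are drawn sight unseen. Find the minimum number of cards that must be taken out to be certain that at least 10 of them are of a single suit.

59

Put each drawn card into a box by suit. The largest draw with every box below 10 takes min(count, 9) from each suit; suits with fewer than 9 contribute all they have.
Σ min(cᵢ, 9) = 9 + 9 + 2 + 9 + 2 + 9 + 9 + 9 = 58.
Draw number 58 + 1 = 59 must push one box to 10.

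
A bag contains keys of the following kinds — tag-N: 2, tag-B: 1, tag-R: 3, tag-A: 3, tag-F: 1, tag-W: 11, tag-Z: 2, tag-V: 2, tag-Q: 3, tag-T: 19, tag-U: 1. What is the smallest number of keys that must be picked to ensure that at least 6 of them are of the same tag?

29

The 11 tags are the holes; the keys drawn are the pigeons.
To avoid 6 of any one tag, the worst case takes at most 5 of each tag, or every key of a tag that has fewer than 5.
That gives 2 + 1 + 3 + 3 + 1 + 5 + 2 + 2 + 3 + 5 + 1 = 28 keys with no tag reaching 6.
The next key forces some tag to 6, so 28 + 1 = 29.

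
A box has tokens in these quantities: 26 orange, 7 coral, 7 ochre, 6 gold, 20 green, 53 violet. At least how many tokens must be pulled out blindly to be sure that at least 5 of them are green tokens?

104

In the worst case for collecting green tokens, every non-green token comes out first.
There are 26 + 7 + 7 + 6 + 53 = 99 non-green tokens altogether.
After those, each further token must be green, so 99 + 5 = 104 draws guarantee 5 green tokens.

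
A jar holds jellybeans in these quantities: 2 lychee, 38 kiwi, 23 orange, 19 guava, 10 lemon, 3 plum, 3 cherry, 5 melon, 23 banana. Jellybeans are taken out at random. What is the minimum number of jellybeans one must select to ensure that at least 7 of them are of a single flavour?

The 9 flavours are the holes; the jellybeans drawn are the pigeons.
To avoid 7 of any one flavour, the worst case takes at most 6 of each flavour, or every jellybean of a flavour that has fewer than 6.
That gives 2 + 6 + 6 + 6 + 6 + 3 + 3 + 5 + 6 = 43 jellybeans with no flavour reaching 7.
The next jellybean forces some flavour to 7, so 43 + 1 = 44.

44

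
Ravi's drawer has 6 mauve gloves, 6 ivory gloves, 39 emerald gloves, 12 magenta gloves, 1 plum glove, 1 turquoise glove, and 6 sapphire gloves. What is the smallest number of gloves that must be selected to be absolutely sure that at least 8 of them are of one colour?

An adversary could hand out at most 7 gloves per colour (5 colours run out sooner): 6 + 6 + 7 + 7 + 1 + 1 + 6 = 34 gloves and still no colour has 8.
One more glove lands in a colour already at 7, so 35 draws are enough and 34 are not.

35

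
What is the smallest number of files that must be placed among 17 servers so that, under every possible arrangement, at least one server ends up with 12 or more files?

188

With 187 files one could put exactly 11 in each of the 17 servers, and no server would reach 12.
One more file must land in a server that already has 11, giving it 12.
So 17 × 11 + 1 = 188 files are required.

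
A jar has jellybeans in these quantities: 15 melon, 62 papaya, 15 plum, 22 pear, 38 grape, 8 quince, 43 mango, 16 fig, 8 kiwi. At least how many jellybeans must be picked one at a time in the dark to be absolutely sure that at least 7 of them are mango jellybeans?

191

In the worst case for collecting mango jellybeans, every non-mango jellybean comes out first.
There are 15 + 62 + 15 + 22 + 38 + 8 + 16 + 8 = 184 non-mango jellybeans altogether.
After those, each further jellybean must be mango, so 184 + 7 = 191 draws guarantee 7 mango jellybeans.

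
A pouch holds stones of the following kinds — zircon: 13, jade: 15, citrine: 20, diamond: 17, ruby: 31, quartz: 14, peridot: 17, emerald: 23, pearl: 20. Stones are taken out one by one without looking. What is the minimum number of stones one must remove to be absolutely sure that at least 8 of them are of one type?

An adversary could hand out at most 7 stones per type: 7 + 7 + 7 + 7 + 7 + 7 + 7 + 7 + 7 = 63 stones and still no type has 8.
By the pigeonhole principle, one more stone lands in a type already at 7, so 64 draws are enough and 63 are not.

64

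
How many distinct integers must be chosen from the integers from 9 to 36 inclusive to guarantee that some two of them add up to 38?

19

Two chosen integers sum to 38 exactly when both halves of some pair {x, 38−x} with 9 ≤ x ≤ 38−x ≤ 29 are chosen — 10 such pairs.
The remaining 8 elements (those with no distinct partner in range) can never complete a 38-sum, so the worst case takes all of them and one from each pair: 8 + 10 = 18.
Pigeonhole: the 19th integer has to be the second member of some pair, so 18 + 1 = 19.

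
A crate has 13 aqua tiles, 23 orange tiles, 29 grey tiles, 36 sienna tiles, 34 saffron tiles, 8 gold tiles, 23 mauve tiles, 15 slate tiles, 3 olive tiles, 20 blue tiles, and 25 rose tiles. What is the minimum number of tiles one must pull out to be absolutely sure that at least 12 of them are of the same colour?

111

An adversary could hand out at most 11 tiles per colour (gold, olive run out sooner): 11 + 11 + 11 + 11 + 11 + 8 + 11 + 11 + 3 + 11 + 11 = 110 tiles and still no colour has 12.
Pigeonhole: one more tile lands in a colour already at 11, so 111 draws are enough and 110 are not.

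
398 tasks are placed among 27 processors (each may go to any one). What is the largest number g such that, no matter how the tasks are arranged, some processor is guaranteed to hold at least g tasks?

15

Pigeonhole: the 27 processors are the holes and the 398 tasks are the pigeons.
If every processor held at most 14 tasks, the total would be at most 27 × 14 = 378, which is less than 398.
So some processor holds at least ⌈398/27⌉ = 15 tasks.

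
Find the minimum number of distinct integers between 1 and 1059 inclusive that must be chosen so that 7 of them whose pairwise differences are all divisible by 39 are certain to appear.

235

Integers whose pairwise differences are multiples of 39 are exactly those sharing a remainder mod 39. The 39 residue classes mod 39 are the pigeonholes.
With 234 integers one could put 6 in each residue class and have no class reach 7.
The 235th integer pushes some class to 7, so 39·6 + 1 = 235.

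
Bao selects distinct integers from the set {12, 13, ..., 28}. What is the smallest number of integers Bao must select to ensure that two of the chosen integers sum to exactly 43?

A set avoiding the sum 43 can contain at most one of each pair {x, 43−x}, plus the 3 elements whose complement lies outside the range.
The integers 12, …, 21 (10 of them) are such a set: any two sum to at least 12+13 = 25 and at most 20+21 = 41 < 43.
Pigeonhole: any 11th integer completes one of the 7 pairs, so 11 choices force a sum of 43.

11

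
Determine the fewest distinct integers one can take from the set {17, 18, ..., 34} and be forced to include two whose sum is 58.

14

A set avoiding the sum 58 can contain at most one of each pair {x, 58−x}, plus the 8 elements whose complement lies outside the range or equal to its own complement.
The integers 17, …, 29 (13 of them) are such a set: any two sum to at least 17+18 = 35 and at most 28+29 = 57 < 58.
Any 14th integer completes one of the 5 pairs, so 14 choices force a sum of 58.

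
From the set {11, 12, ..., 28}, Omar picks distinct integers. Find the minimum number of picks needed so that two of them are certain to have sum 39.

10

A set avoiding the sum 39 can contain at most one of each pair {x, 39−x}.
The integers 20, …, 28 (9 of them) are such a set: any two sum to at least 20+21 = 41 > 39.
By the pigeonhole principle, any 10th integer completes one of the 9 pairs, so 10 choices force a sum of 39.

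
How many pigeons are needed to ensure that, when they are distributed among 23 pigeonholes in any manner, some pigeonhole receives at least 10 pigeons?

With 207 pigeons one could put exactly 9 in each of the 23 pigeonholes, and no pigeonhole would reach 10.
One more pigeon must land in a pigeonhole that already has 9, giving it 10.
So 23 × 9 + 1 = 208 pigeons are required.

208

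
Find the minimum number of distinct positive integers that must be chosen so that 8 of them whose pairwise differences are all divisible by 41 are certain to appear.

288

Integers whose pairwise differences are multiples of 41 are exactly those sharing a remainder mod 41. The 41 residue classes mod 41 are the pigeonholes.
With 287 integers one could put 7 in each residue class and have no class reach 8.
The 288th integer pushes some class to 8, so 41·7 + 1 = 288.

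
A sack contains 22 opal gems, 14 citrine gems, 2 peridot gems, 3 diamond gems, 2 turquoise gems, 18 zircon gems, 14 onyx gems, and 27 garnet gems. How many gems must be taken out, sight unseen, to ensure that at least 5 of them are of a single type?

28

Put each drawn gem into a box by type. The largest draw with every box below 5 takes min(count, 4) from each type; types with fewer than 4 contribute all they have.
Σ min(cᵢ, 4) = 4 + 4 + 2 + 3 + 2 + 4 + 4 + 4 = 27.
Draw number 27 + 1 = 28 must push one box to 5.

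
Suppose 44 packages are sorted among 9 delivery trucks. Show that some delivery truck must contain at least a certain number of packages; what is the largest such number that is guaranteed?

5

By the pigeonhole principle, the 9 delivery trucks are the holes and the 44 packages are the pigeons.
If every delivery truck held at most 4 packages, the total would be at most 9 × 4 = 36, which is less than 44.
So some delivery truck holds at least ⌈44/9⌉ = 5 packages.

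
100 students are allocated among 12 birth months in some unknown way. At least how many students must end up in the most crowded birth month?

The 12 birth months are the holes and the 100 students are the pigeons.
If every birth month held at most 8 students, the total would be at most 12 × 8 = 96, which is less than 100.
So some birth month holds at least ⌈100/12⌉ = 9 students.

9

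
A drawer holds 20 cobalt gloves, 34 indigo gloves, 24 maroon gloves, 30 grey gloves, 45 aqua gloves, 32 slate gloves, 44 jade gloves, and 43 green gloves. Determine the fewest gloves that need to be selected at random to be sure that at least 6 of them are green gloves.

235

In the worst case for collecting green gloves, every non-green glove comes out first.
There are 20 + 34 + 24 + 30 + 45 + 32 + 44 = 229 non-green gloves altogether.
After those, each further glove must be green, so 229 + 6 = 235 draws guarantee 6 green gloves.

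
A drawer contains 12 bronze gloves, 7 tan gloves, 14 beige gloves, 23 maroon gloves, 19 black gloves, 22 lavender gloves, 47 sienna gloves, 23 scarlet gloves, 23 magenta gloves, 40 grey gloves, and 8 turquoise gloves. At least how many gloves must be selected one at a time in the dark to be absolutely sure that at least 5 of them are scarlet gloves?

220

In the worst case for collecting scarlet gloves, every non-scarlet glove comes out first.
There are 12 + 7 + 14 + 23 + 19 + 22 + 47 + 23 + 40 + 8 = 215 non-scarlet gloves altogether.
After those, each further glove must be scarlet, so 215 + 5 = 220 draws guarantee 5 scarlet gloves.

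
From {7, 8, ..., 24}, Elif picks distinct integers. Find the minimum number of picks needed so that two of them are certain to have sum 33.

A set avoiding the sum 33 can contain at most one of each pair {x, 33−x}, plus the 2 elements whose complement lies outside the range.
The integers 7, …, 16 (10 of them) are such a set: any two sum to at least 7+8 = 15 and at most 15+16 = 31 < 33.
Any 11th integer completes one of the 8 pairs, so 11 choices force a sum of 33.

11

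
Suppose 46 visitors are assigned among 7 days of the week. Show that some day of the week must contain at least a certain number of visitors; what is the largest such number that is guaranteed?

The 7 days of the week are the holes and the 46 visitors are the pigeons.
If every day of the week held at most 6 visitors, the total would be at most 7 × 6 = 42, which is less than 46.
So some day of the week holds at least ⌈46/7⌉ = 7 visitors.

7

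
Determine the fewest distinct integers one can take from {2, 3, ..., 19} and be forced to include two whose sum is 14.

Group the elements by complementary pair {x, 14−x}: {2,12}, {3,11}, {4,10}, …, giving 5 two-element pairs; the single value 7 (it cannot pair with itself since the integers are distinct); and 7 integers whose partner 14−x falls outside [2,19].
Treating each of those 13 groups as a pigeonhole, one can pick one integer per group — 13 integers — with no two summing to 14.
The 14th integer lands in an occupied pair, forcing a sum of 14.

14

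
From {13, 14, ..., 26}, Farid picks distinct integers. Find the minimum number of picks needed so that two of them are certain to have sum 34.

A set avoiding the sum 34 can contain at most one of each pair {x, 34−x}, plus the 6 elements whose complement lies outside the range or equal to its own complement.
The integers 17, …, 26 (10 of them) are such a set: any two sum to at least 17+18 = 35 > 34.
By the pigeonhole principle, any 11th integer completes one of the 4 pairs, so 11 choices force a sum of 34.

11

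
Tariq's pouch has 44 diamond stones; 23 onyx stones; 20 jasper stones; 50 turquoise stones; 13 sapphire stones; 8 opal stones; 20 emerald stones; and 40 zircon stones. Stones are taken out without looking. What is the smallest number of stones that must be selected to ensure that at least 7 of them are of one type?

Put each drawn stone into a box by type. The largest draw with every box below 7 takes min(count, 6) from each type.
Σ min(cᵢ, 6) = 6 + 6 + 6 + 6 + 6 + 6 + 6 + 6 = 48.
Draw number 48 + 1 = 49 must push one box to 7.

49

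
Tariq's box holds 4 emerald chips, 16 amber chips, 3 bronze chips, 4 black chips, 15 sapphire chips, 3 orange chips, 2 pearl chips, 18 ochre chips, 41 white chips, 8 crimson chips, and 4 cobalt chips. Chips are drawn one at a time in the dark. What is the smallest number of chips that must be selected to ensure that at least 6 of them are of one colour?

Pigeonhole: the 11 colours are the holes; the chips drawn are the pigeons.
To avoid 6 of any one colour, the worst case takes at most 5 of each colour, or every chip of a colour that has fewer than 5.
That gives 4 + 5 + 3 + 4 + 5 + 3 + 2 + 5 + 5 + 5 + 4 = 45 chips with no colour reaching 6.
The next chip forces some colour to 6, so 45 + 1 = 46.

46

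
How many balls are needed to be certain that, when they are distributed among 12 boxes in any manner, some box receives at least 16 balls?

With 180 balls one could put exactly 15 in each of the 12 boxes, and no box would reach 16.
One more ball must land in a box that already has 15, giving it 16.
So 12 × 15 + 1 = 181 balls are required.

181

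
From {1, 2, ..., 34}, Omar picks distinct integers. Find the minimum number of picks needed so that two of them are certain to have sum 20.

26

A set avoiding the sum 20 can contain at most one of each pair {x, 20−x}, plus the 16 elements whose complement lies outside the range or equal to its own complement.
The integers 10, …, 34 (25 of them) are such a set: any two sum to at least 10+11 = 21 > 20.
Any 26th integer completes one of the 9 pairs, so 26 choices force a sum of 20.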